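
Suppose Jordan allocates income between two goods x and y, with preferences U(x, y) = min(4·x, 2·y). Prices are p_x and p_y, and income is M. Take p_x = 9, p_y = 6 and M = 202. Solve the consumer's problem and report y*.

With perfect complements, no substitution: consume in ratio x:y = 2:4.
Budget: p_x·x + p_y·2·x = M, so (2·p_x + 4·p_y)·x = 2·M.
Demand: x*(p_x,p_y,M) = 2·M/(2·p_x + 4·p_y), y* = 4·M/(2·p_x + 4·p_y).
Here 2·9 + 4·6 = 42, giving y* = 19.2381.

y* = 19.2381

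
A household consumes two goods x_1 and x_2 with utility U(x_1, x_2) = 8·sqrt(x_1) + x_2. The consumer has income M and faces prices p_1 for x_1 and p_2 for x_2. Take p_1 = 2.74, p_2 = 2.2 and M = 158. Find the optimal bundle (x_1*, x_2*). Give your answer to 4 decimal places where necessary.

x_1* = 10.3149, x_2* = 58.9715

Set MRS = p_1/p_2: 4·x_1^(−1/2) = p_1/p_2.
Solve: √x_1 = 4·p_2/p_1, so x_1*(p_1,p_2) = (4·p_2/p_1)², and x_2* = (M − p_1·x_1*)/p_2.
Plugging in: x_1* = (4·2.2/2.74)² = 10.3149, x_2* = 58.9715.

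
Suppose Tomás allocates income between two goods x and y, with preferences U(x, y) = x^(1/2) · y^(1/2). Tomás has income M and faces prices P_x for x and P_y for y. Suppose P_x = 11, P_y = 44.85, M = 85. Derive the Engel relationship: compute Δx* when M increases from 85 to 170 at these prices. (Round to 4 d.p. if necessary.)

Δx* = 3.8636

The MRS is y/x. Set MRS = P_x/P_y.
Rearranging, P_y·y = P_x·x. Substituting into the budget gives P_x·x·(1 + 1) = M.
Demand: x*(P_x,P_y,M) = 0.5·M/P_x and y* = 0.5·M/P_y.
At P_x=11, P_y=44.85, M=85: x* = 0.5·85/11 = 3.8636.
At M' = 170: x* = 7.7273. Change: 7.7273 − 3.8636 = 3.8636.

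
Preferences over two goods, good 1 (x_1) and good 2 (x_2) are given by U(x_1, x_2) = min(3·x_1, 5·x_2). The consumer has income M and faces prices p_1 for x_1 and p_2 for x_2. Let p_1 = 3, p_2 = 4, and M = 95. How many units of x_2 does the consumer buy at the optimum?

With perfect complements, no substitution: consume in ratio x_1:x_2 = 5:3.
Budget: p_1·x_1 + p_2·(3/5)·x_1 = M, so (5·p_1 + 3·p_2)·x_1 = 5·M.
Demand: x_1*(p_1,p_2,M) = 5·M/(5·p_1 + 3·p_2), x_2* = 3·M/(5·p_1 + 3·p_2).
Here 5·3 + 3·4 = 27, giving x_2* = 10.5556.

x_2* = 10.5556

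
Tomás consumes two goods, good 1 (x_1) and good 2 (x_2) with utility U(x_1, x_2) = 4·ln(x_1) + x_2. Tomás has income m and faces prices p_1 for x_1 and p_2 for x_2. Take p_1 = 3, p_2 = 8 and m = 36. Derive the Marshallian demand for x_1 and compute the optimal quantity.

x_1* = 10.6667

MU_x_1 = 4/x_1, MU_x_2 = 1. Tangency: 4/x_1 = p_1/p_2.
So x_1*(p_1,p_2) = 4·p_2/p_1, independent of income; and x_2* = (m − 4·p_2)/p_2.
At the given prices: x_1* = 4·8/3 = 10.6667.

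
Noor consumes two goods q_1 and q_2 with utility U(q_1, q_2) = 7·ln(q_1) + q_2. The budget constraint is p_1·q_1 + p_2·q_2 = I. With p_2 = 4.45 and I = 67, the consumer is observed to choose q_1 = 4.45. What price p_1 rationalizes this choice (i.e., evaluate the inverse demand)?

Set MRS = p_1/p_2: (7/q_1)/1 = p_1/p_2.
So q_1*(p_1,p_2) = 7·p_2/p_1, independent of income; and q_2* = (I − 7·p_2)/p_2.
Set q_1* = 4.45 in the demand function and solve for p_1: p_1 = 7.

p_1 = 7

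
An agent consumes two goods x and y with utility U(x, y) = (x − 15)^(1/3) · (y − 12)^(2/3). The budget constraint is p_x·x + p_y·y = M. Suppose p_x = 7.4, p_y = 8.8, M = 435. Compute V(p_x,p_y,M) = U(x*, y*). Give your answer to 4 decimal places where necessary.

This is Cobb-Douglas in (x−15, y−12): tangency gives 1/3·p_y·(y−12) = 2/3·p_x·(x−15).
After buying the subsistence bundle (15, 12), a share 1/3 of the remaining income goes to x: x* = 15 + 1/3·(M − 15p_x − 12p_y)/p_x.
Discretionary income = 435 − 15·7.4 − 12·8.8 = 218.4; x* = 15 + 1/3·218.4/7.4 = 24.8378; y* = 12 + 2/3·218.4/8.8 = 28.5455.
Utility at the optimum: U(24.8378, 28.5455) = 13.9129.

V = 13.9129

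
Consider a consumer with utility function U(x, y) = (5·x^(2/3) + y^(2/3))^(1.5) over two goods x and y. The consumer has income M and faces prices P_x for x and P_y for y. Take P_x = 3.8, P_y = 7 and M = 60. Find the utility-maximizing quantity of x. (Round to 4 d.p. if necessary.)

x* = 15.7523

MU_x ∝ 5·x^(-1/3), MU_y ∝ y^(-1/3), so MRS = 5·(y/x)^(1/3) = P_x/P_y.
Solve for the ratio: y/x = [(1/5)·P_x/P_y]^(3).
Substitute y = (y/x)·x into the budget: x* = M/(P_x + P_y·(y/x)).
Numerically y/x = 0.00128, so x* = 60/(3.8 + 7·0.00128) = 15.7523.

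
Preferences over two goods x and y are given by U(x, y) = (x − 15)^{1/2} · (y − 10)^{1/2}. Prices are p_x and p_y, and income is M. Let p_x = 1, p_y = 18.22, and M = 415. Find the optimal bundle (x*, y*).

x* = 123.9, y* = 15.9769

This is Cobb-Douglas in (x−15, y−10): tangency gives 0.5·p_y·(y−10) = 0.5·p_x·(x−15).
Substituting into the budget: x* = 15 + 0.5·(M − 15·p_x − 10·p_y)/p_x, and y* = 10 + 0.5·(…)/p_y.
Discretionary income = 415 − 15·1 − 10·18.22 = 217.8; x* = 15 + 0.5·217.8/1 = 123.9; y* = 10 + 0.5·217.8/18.22 = 15.9769.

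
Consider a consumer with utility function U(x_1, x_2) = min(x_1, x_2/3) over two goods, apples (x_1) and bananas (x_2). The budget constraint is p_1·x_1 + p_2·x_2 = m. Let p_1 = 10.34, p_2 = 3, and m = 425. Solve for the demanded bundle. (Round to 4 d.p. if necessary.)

Leontief preferences: the optimum is at the kink where x_1/1 = x_2/3, i.e. x_2 = 3·x_1.
Budget: p_1·x_1 + p_2·3·x_1 = m, so (p_1 + 3·p_2)·x_1 = m.
Demand: x_1*(p_1,p_2,m) = m/(p_1 + 3·p_2), x_2* = 3·m/(p_1 + 3·p_2).
Here 10.34 + 3·3 = 19.34, giving x_1* = 21.9752 and x_2* = 65.9255.

x_1* = 21.9752, x_2* = 65.9255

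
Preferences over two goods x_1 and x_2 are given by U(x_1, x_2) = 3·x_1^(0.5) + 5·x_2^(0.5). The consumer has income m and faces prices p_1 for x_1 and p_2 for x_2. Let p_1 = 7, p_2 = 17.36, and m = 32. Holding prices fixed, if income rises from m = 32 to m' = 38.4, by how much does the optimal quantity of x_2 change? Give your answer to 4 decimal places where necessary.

Δx_2* = 0.1948

From the CES first-order condition, (3/5)·(x_2/x_1)^(0.5) = p_1/p_2.
Solve for the ratio: x_2/x_1 = [(5/3)·p_1/p_2]^(2).
Substitute x_2 = (x_2/x_1)·x_1 into the budget: x_1* = m/(p_1 + p_2·(x_2/x_1)).
Numerically x_2/x_1 = 0.451642, so x_1* = 32/(7 + 17.36·0.451642) = 2.1563 and x_2* = 0.451642·2.1563 = 0.9739.
At m' = 38.4: x_2* = 1.1686. Change: 1.1686 − 0.9739 = 0.1948.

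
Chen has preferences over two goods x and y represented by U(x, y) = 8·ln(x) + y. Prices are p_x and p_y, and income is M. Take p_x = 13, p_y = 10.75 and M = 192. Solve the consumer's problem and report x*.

Set MRS = p_x/p_y: (8/x)/1 = p_x/p_y.
So x*(p_x,p_y) = 8·p_y/p_x, independent of income; and y* = (M − 8·p_y)/p_y.
At the given prices: x* = 8·10.75/13 = 6.6154.

x* = 6.6154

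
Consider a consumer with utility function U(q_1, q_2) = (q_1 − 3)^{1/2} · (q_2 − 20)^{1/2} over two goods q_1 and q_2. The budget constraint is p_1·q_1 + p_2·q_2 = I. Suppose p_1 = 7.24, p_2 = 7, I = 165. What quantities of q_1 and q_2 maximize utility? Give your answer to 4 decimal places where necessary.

q_1* = 3.2265, q_2* = 20.2343

Substituting into the budget: q_1* = 3 + 0.5·(I − 3·p_1 − 20·p_2)/p_1, and q_2* = 20 + 0.5·(…)/p_2.
Discretionary income = 165 − 3·7.24 − 20·7 = 3.28; q_1* = 3 + 0.5·3.28/7.24 = 3.2265; q_2* = 20 + 0.5·3.28/7 = 20.2343.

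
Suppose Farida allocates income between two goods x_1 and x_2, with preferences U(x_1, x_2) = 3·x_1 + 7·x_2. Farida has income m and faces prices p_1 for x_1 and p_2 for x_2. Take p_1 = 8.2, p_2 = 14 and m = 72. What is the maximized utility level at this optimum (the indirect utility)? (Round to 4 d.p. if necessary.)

V = 36

Linear utility — the consumer picks whichever good has higher MU/price: 3/8.2 = 0.3659 vs 7/14 = 0.5.
x_2 gives more utility per dollar, so spend all income on x_2: x_2* = m/p_2, x_1* = 0.
Numerically: x_1* = 0, x_2* = 5.1429.
Utility at the optimum: U(0, 5.1429) = 36.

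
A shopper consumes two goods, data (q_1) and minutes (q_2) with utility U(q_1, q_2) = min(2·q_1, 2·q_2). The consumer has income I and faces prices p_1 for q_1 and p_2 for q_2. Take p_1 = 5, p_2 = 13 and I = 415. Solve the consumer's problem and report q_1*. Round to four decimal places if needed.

Leontief preferences: the optimum is at the kink where q_1/2 = q_2/2, i.e. q_2 = q_1.
Budget: p_1·q_1 + p_2·q_1 = I, so (2·p_1 + 2·p_2)·q_1 = 2·I.
Demand: q_1*(p_1,p_2,I) = 2·I/(2·p_1 + 2·p_2), q_2* = 2·I/(2·p_1 + 2·p_2).
Here 2·5 + 2·13 = 36, giving q_1* = 23.0556.

q_1* = 23.0556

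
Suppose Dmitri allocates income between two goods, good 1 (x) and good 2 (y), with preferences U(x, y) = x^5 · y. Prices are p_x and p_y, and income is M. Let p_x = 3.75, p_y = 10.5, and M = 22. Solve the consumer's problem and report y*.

y* = 0.3492

The MRS is 5·y/x. Set MRS = p_x/p_y.
Rearranging, p_y·y = (1/5)·p_x·x. Substituting into the budget gives p_x·x·(1 + (1/5)) = M.
Demand: x*(p_x,p_y,M) = 5/6·M/p_x and y* = 1/6·M/p_y.
At p_x=3.75, p_y=10.5, M=22: y* = 1/6·22/10.5 = 0.3492.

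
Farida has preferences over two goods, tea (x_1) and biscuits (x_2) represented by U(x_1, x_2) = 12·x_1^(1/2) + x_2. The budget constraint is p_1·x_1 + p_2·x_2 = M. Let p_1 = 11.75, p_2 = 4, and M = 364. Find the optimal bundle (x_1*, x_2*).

MU_x_1 = 6/√x_1, MU_x_2 = 1. Tangency: 6/√x_1 = p_1/p_2.
Solve: √x_1 = 6·p_2/p_1, so x_1*(p_1,p_2) = (6·p_2/p_1)², and x_2* = (M − p_1·x_1*)/p_2.
Plugging in: x_1* = (6·4/11.75)² = 4.172, x_2* = 78.7447.

x_1* = 4.172, x_2* = 78.7447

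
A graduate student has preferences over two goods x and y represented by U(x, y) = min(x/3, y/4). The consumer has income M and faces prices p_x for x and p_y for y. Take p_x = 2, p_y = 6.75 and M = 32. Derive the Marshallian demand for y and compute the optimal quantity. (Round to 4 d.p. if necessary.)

Leontief preferences: the optimum is at the kink where x/3 = y/4, i.e. y = (4/3)·x.
Budget: p_x·x + p_y·(4/3)·x = M, so (3·p_x + 4·p_y)·x = 3·M.
Demand: x*(p_x,p_y,M) = 3·M/(3·p_x + 4·p_y), y* = 4·M/(3·p_x + 4·p_y).
Here 3·2 + 4·6.75 = 33, giving y* = 3.8788.

y* = 3.8788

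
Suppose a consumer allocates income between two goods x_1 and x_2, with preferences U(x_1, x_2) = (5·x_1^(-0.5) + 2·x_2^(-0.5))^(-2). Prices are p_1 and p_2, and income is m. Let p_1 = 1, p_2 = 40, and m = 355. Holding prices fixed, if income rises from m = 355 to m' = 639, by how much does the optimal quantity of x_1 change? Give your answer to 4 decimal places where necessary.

Δx_1* = 99.4177

MU_x_1 ∝ 5·x_1^(-1.5), MU_x_2 ∝ 2·x_2^(-1.5), so MRS = (5/2)·(x_2/x_1)^(1.5) = p_1/p_2.
Hence x_2/x_1 = ((2/5)·p_1/p_2)^(1/(1.5)), i.e. raised to the 2/3 power.
With the ratio pinned down, the budget gives x_1* = m/(p_1 + p_2·(x_2/x_1)) and x_2* = (x_2/x_1)·x_1*.
Numerically x_2/x_1 = 0.046416, so x_1* = 355/(1 + 40·0.046416) = 124.2721.
At m' = 639: x_1* = 223.6897. Change: 223.6897 − 124.2721 = 99.4177.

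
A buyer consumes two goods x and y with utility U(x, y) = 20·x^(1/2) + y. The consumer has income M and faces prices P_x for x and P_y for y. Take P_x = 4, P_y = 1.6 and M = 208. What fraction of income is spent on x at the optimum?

Utility is quasi-linear in y; the FOC for x is 10/√x = P_x/P_y.
Thus x* = (10·P_y/P_x)² — independent of M — with the rest of income spent on y.
Plugging in: x* = (10·1.6/4)² = 16, y* = 90.
Expenditure on x: 4·16 = 64; share = 0.3077.

share on x = 0.3077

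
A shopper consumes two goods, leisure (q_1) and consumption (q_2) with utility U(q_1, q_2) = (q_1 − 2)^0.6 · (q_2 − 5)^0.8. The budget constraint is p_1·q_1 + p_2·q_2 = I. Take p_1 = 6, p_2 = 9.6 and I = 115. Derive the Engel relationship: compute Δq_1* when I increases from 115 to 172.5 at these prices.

Δq_1* = 4.1071

After buying the subsistence bundle (2, 5), a share 3/7 of the remaining income goes to q_1: q_1* = 2 + 3/7·(I − 2p_1 − 5p_2)/p_1.
Discretionary income = 115 − 2·6 − 5·9.6 = 55; q_1* = 2 + 3/7·55/6 = 5.9286.
At I' = 172.5: q_1* = 10.0357. Change: 10.0357 − 5.9286 = 4.1071.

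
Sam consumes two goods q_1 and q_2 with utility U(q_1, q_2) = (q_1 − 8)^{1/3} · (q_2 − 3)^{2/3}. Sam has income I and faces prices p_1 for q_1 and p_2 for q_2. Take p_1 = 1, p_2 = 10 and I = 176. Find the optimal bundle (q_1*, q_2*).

Let q_1' = q_1−8, q_2' = q_2−3. MRS = (1/2)·q_2'/q_1' = p_1/p_2.
After buying the subsistence bundle (8, 3), a share 1/3 of the remaining income goes to q_1: q_1* = 8 + 1/3·(I − 8p_1 − 3p_2)/p_1.
Discretionary income = 176 − 8·1 − 3·10 = 138; q_1* = 8 + 1/3·138/1 = 54; q_2* = 3 + 2/3·138/10 = 12.2.

q_1* = 54, q_2* = 12.2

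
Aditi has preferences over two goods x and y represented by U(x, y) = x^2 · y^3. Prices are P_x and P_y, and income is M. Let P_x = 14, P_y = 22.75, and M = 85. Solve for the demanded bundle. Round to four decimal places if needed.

The MRS is (2/3)·y/x. Set MRS = P_x/P_y.
So 2·P_y·y = 3·P_x·x; combined with the budget, a share 0.4 of income goes to x.
Demand: x*(P_x,P_y,M) = 0.4·M/P_x and y* = 0.6·M/P_y.
At P_x=14, P_y=22.75, M=85: x* = 0.4·85/14 = 2.4286, y* = 2.2418.

x* = 2.4286, y* = 2.2418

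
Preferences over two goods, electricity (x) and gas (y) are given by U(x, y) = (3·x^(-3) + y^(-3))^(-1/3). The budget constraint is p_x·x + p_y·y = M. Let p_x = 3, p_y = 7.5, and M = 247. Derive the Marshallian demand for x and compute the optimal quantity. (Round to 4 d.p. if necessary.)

x* = 32.7931

From the CES first-order condition, 3·(y/x)^(4) = p_x/p_y.
Hence y/x = ((1/3)·p_x/p_y)^(1/(4)), i.e. raised to the 0.25 power.
Substitute y = (y/x)·x into the budget: x* = M/(p_x + p_y·(y/x)).
Numerically y/x = 0.604275, so x* = 247/(3 + 7.5·0.604275) = 32.7931.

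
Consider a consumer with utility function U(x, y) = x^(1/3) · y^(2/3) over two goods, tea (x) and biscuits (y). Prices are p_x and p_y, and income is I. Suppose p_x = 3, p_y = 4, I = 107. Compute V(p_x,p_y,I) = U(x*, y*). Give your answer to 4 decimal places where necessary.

V = 15.5789

The MRS is (1/2)·y/x. Set MRS = p_x/p_y.
Rearranging, p_y·y = 2·p_x·x. Substituting into the budget gives p_x·x·(1 + 2) = I.
Demand: x*(p_x,p_y,I) = 1/3·I/p_x and y* = 2/3·I/p_y.
At p_x=3, p_y=4, I=107: x* = 1/3·107/3 = 11.8889, y* = 17.8333.
Utility at the optimum: U(11.8889, 17.8333) = 15.5789.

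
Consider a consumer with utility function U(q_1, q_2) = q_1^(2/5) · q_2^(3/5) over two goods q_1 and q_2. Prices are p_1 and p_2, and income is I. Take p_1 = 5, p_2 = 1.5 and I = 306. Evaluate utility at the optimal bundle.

V = 64.2974

Tangency: MRS = (2/3)·q_2/q_1 = p_1/p_2.
So 0.4·p_2·q_2 = 0.6·p_1·q_1; combined with the budget, a share 0.4 of income goes to q_1.
Demand: q_1*(p_1,p_2,I) = 0.4·I/p_1 and q_2* = 0.6·I/p_2.
At p_1=5, p_2=1.5, I=306: q_1* = 0.4·306/5 = 24.48, q_2* = 122.4.
Utility at the optimum: U(24.48, 122.4) = 64.2974.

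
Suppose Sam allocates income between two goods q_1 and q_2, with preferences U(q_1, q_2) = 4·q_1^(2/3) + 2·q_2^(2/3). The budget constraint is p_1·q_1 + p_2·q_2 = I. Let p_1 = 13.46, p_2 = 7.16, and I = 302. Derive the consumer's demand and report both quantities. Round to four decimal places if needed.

MRS = MU_q_1/MU_q_2 = 2·(q_2/q_1)^(1/3). Set equal to p_1/p_2.
Hence q_2/q_1 = ((1/2)·p_1/p_2)^(1/(1/3)), i.e. raised to the 3 power.
With the ratio pinned down, the budget gives q_1* = I/(p_1 + p_2·(q_2/q_1)) and q_2* = (q_2/q_1)·q_1*.
Numerically q_2/q_1 = 0.830436, so q_1* = 302/(13.46 + 7.16·0.830436) = 15.5623 and q_2* = 0.830436·15.5623 = 12.9235.

q_1* = 15.5623, q_2* = 12.9235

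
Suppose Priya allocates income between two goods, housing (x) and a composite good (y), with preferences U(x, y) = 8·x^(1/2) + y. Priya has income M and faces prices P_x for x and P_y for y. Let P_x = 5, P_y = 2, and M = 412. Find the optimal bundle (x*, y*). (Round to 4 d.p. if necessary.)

MU_x = 4/√x, MU_y = 1. Tangency: 4/√x = P_x/P_y.
Solve: √x = 4·P_y/P_x, so x*(P_x,P_y) = (4·P_y/P_x)², and y* = (M − P_x·x*)/P_y.
Plugging in: x* = (4·2/5)² = 2.56, y* = 199.6.

x* = 2.56, y* = 199.6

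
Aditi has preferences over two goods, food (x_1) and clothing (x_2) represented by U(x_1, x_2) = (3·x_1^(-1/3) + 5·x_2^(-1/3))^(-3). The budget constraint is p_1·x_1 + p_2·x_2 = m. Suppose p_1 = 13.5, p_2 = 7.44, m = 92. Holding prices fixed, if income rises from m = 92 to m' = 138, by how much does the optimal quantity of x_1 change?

MRS = MU_x_1/MU_x_2 = (3/5)·(x_2/x_1)^(4/3). Set equal to p_1/p_2.
Hence x_2/x_1 = ((5/3)·p_1/p_2)^(1/(4/3)), i.e. raised to the 0.75 power.
With the ratio pinned down, the budget gives x_1* = m/(p_1 + p_2·(x_2/x_1)) and x_2* = (x_2/x_1)·x_1*.
Numerically x_2/x_1 = 2.293281, so x_1* = 92/(13.5 + 7.44·2.293281) = 3.0103.
At m' = 138: x_1* = 4.5154. Change: 4.5154 − 3.0103 = 1.5051.

Δx_1* = 1.5051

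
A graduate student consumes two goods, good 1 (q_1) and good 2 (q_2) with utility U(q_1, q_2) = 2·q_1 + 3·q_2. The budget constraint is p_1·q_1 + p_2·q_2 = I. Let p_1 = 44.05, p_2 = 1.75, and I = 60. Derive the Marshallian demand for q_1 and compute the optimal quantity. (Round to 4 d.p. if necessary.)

q_1* = 0

Perfect substitutes: compare marginal utility per dollar. 2/p_1 vs 3/p_2 → 0.0454 vs 1.7143.
q_2 gives more utility per dollar, so spend all income on q_2: q_2* = I/p_2, q_1* = 0.
Numerically: q_1* = 0, q_2* = 34.2857.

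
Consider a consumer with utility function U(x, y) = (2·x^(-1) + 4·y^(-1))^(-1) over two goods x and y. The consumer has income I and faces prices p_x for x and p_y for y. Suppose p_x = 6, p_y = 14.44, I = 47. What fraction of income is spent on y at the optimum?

MU_x ∝ 2·x^(-2), MU_y ∝ 4·y^(-2), so MRS = (1/2)·(y/x)^(2) = p_x/p_y.
Solve for the ratio: y/x = [2·p_x/p_y]^(0.5).
With the ratio pinned down, the budget gives x* = I/(p_x + p_y·(y/x)) and y* = (y/x)·x*.
Numerically y/x = 0.911606, so x* = 47/(6 + 14.44·0.911606) = 2.4526 and y* = 0.911606·2.4526 = 2.2358.
Expenditure on y: 14.44·2.2358 = 32.2846; share = 0.6869.

share on y = 0.6869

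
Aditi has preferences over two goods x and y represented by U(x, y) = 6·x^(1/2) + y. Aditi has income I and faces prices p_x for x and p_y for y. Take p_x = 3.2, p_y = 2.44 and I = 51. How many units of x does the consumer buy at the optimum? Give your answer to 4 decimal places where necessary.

x* = 5.2327

Set MRS = p_x/p_y: 3·x^(−1/2) = p_x/p_y.
Thus x* = (3·p_y/p_x)² — independent of I — with the rest of income spent on y.
Plugging in: x* = (3·2.44/3.2)² = 5.2327.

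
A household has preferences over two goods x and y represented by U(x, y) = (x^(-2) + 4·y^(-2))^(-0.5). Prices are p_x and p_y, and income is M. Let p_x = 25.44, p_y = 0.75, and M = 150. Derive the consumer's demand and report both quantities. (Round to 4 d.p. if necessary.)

MRS = MU_x/MU_y = (1/4)·(y/x)^(3). Set equal to p_x/p_y.
Solve for the ratio: y/x = [4·p_x/p_y]^(1/3).
With the ratio pinned down, the budget gives x* = M/(p_x + p_y·(y/x)) and y* = (y/x)·x*.
Numerically y/x = 5.138527, so x* = 150/(25.44 + 0.75·5.138527) = 5.1205 and y* = 5.138527·5.1205 = 26.3119.

x* = 5.1205, y* = 26.3119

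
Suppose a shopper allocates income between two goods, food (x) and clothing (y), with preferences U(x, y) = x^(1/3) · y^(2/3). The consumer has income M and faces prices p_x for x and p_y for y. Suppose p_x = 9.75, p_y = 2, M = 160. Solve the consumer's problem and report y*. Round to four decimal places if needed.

y* = 53.3333

MU_x/MU_y = (1/3·y)/(2/3·x); tangency sets this equal to p_x/p_y.
So 1/3·p_y·y = 2/3·p_x·x; combined with the budget, a share 1/3 of income goes to x.
Demand: x*(p_x,p_y,M) = 1/3·M/p_x and y* = 2/3·M/p_y.
At p_x=9.75, p_y=2, M=160: y* = 2/3·160/2 = 53.3333.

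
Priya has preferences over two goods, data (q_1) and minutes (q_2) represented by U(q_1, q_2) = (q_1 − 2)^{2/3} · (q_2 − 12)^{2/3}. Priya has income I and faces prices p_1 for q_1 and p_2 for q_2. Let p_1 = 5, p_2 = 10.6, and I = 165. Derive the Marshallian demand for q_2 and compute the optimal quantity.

Let q_1' = q_1−2, q_2' = q_2−12. MRS = q_2'/q_1' = p_1/p_2.
After buying the subsistence bundle (2, 12), a share 0.5 of the remaining income goes to q_1: q_1* = 2 + 0.5·(I − 2p_1 − 12p_2)/p_1.
Discretionary income = 165 − 2·5 − 12·10.6 = 27.8; q_2* = 12 + 0.5·27.8/10.6 = 13.3113.

q_2* = 13.3113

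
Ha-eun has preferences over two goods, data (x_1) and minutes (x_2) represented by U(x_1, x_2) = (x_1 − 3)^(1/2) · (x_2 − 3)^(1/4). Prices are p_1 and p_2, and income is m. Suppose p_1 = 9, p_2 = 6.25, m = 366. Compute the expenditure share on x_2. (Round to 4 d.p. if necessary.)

share on x_2 = 0.3429

After buying the subsistence bundle (3, 3), a share 2/3 of the remaining income goes to x_1: x_1* = 3 + 2/3·(m − 3p_1 − 3p_2)/p_1.
Discretionary income = 366 − 3·9 − 3·6.25 = 320.25; x_1* = 3 + 2/3·320.25/9 = 26.7222; x_2* = 3 + 1/3·320.25/6.25 = 20.08.
Expenditure on x_2: 6.25·20.08 = 125.5; share = 0.3429.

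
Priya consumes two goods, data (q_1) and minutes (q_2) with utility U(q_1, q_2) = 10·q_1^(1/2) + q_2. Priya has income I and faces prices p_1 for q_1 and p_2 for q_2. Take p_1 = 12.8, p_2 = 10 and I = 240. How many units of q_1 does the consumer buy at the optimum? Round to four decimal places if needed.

Utility is quasi-linear in q_2; the FOC for q_1 is 5/√q_1 = p_1/p_2.
Thus q_1* = (5·p_2/p_1)² — independent of I — with the rest of income spent on q_2.
Plugging in: q_1* = (5·10/12.8)² = 15.2588.

q_1* = 15.2588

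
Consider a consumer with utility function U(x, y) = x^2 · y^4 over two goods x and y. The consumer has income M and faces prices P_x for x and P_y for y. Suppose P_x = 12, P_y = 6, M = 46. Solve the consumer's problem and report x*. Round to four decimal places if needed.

Demand: x*(P_x,P_y,M) = 1/3·M/P_x and y* = 2/3·M/P_y.
At P_x=12, P_y=6, M=46: x* = 1/3·46/12 = 1.2778.

x* = 1.2778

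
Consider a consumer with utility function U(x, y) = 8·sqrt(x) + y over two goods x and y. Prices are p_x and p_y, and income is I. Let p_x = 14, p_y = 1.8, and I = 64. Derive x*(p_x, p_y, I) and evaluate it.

x* = 0.2645

Set MRS = p_x/p_y: 4·x^(−1/2) = p_x/p_y.
Solve: √x = 4·p_y/p_x, so x*(p_x,p_y) = (4·p_y/p_x)², and y* = (I − p_x·x*)/p_y.
Plugging in: x* = (4·1.8/14)² = 0.2645.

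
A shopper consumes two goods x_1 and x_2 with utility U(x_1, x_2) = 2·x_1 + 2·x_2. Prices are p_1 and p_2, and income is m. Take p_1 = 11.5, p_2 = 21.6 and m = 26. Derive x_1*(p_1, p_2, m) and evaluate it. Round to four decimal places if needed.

x_1* = 2.2609

Perfect substitutes: compare marginal utility per dollar. 2/p_1 vs 2/p_2 → 0.1739 vs 0.0926.
x_1 gives more utility per dollar, so spend all income on x_1: x_1* = m/p_1, x_2* = 0.
Numerically: x_1* = 2.2609, x_2* = 0.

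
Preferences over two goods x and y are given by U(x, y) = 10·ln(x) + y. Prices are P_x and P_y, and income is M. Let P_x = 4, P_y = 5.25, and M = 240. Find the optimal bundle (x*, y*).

Set MRS = P_x/P_y: (10/x)/1 = P_x/P_y.
So x*(P_x,P_y) = 10·P_y/P_x, independent of income; and y* = (M − 10·P_y)/P_y.
At the given prices: x* = 10·5.25/4 = 13.125, and y* = 35.7143.

x* = 13.125, y* = 35.7143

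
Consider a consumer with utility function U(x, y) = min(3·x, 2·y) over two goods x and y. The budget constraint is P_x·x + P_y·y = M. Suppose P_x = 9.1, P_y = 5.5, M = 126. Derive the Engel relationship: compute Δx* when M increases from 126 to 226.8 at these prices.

Δx* = 5.8098

Leontief preferences: the optimum is at the kink where x/2 = y/3, i.e. y = (3/2)·x.
Budget: P_x·x + P_y·(3/2)·x = M, so (2·P_x + 3·P_y)·x = 2·M.
Demand: x*(P_x,P_y,M) = 2·M/(2·P_x + 3·P_y), y* = 3·M/(2·P_x + 3·P_y).
Here 2·9.1 + 3·5.5 = 34.7, giving x* = 7.2622.
At M' = 226.8: x* = 13.072. Change: 13.072 − 7.2622 = 5.8098.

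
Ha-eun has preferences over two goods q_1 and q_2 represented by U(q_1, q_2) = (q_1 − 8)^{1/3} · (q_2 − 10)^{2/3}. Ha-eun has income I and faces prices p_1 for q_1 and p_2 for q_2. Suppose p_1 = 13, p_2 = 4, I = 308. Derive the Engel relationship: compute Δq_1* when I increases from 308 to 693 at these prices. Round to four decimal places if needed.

This is Cobb-Douglas in (q_1−8, q_2−10): tangency gives 1/3·p_2·(q_2−10) = 2/3·p_1·(q_1−8).
After buying the subsistence bundle (8, 10), a share 1/3 of the remaining income goes to q_1: q_1* = 8 + 1/3·(I − 8p_1 − 10p_2)/p_1.
Discretionary income = 308 − 8·13 − 10·4 = 164; q_1* = 8 + 1/3·164/13 = 12.2051.
At I' = 693: q_1* = 22.0769. Change: 22.0769 − 12.2051 = 9.8718.

Δq_1* = 9.8718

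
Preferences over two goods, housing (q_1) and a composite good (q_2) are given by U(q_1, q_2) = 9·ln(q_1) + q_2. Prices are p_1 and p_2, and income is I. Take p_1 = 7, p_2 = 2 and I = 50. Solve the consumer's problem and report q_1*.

q_1* = 2.5714

Set MRS = p_1/p_2: (9/q_1)/1 = p_1/p_2.
So q_1*(p_1,p_2) = 9·p_2/p_1, independent of income; and q_2* = (I − 9·p_2)/p_2.
At the given prices: q_1* = 9·2/7 = 2.5714.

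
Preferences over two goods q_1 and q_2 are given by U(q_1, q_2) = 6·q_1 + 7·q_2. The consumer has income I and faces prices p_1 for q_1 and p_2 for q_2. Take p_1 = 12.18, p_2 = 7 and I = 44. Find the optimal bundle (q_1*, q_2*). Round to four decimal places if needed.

Linear utility — the consumer picks whichever good has higher MU/price: 6/12.18 = 0.4926 vs 7/7 = 1.
q_2 gives more utility per dollar, so spend all income on q_2: q_2* = I/p_2, q_1* = 0.
Numerically: q_1* = 0, q_2* = 6.2857.

q_1* = 0, q_2* = 6.2857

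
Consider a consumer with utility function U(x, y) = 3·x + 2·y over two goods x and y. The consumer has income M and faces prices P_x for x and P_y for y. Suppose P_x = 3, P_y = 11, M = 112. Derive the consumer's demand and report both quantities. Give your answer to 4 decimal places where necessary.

Perfect substitutes: compare marginal utility per dollar. 3/P_x vs 2/P_y → 1 vs 0.1818.
x gives more utility per dollar, so spend all income on x: x* = M/P_x, y* = 0.
Numerically: x* = 37.3333, y* = 0.

x* = 37.3333, y* = 0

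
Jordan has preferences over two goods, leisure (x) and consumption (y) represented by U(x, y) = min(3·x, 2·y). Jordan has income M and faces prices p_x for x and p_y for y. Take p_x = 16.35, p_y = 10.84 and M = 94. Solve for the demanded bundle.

With perfect complements, no substitution: consume in ratio x:y = 2:3.
Budget: p_x·x + p_y·(3/2)·x = M, so (2·p_x + 3·p_y)·x = 2·M.
Demand: x*(p_x,p_y,M) = 2·M/(2·p_x + 3·p_y), y* = 3·M/(2·p_x + 3·p_y).
Here 2·16.35 + 3·10.84 = 65.22, giving x* = 2.8826 and y* = 4.3238.

x* = 2.8826, y* = 4.3238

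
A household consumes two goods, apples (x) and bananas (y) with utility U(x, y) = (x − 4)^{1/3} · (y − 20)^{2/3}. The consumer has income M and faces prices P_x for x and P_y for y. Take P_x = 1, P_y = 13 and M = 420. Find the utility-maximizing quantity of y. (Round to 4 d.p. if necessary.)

y* = 28

Let x' = x−4, y' = y−20. MRS = (1/2)·y'/x' = P_x/P_y.
Substituting into the budget: x* = 4 + 1/3·(M − 4·P_x − 20·P_y)/P_x, and y* = 20 + 2/3·(…)/P_y.
Discretionary income = 420 − 4·1 − 20·13 = 156; y* = 20 + 2/3·156/13 = 28.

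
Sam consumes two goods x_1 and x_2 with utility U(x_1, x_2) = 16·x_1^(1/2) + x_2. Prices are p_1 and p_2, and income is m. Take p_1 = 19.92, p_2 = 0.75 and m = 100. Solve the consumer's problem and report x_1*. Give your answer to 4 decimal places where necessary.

Utility is quasi-linear in x_2; the FOC for x_1 is 8/√x_1 = p_1/p_2.
Thus x_1* = (8·p_2/p_1)² — independent of m — with the rest of income spent on x_2.
Plugging in: x_1* = (8·0.75/19.92)² = 0.0907.

x_1* = 0.0907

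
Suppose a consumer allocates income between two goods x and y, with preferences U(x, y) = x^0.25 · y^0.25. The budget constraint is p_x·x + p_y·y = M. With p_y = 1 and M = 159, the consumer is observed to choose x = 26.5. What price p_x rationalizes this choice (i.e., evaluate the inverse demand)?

p_x = 3

Tangency: MRS = y/x = p_x/p_y.
So 0.25·p_y·y = 0.25·p_x·x; combined with the budget, a share 0.5 of income goes to x.
Demand: x*(p_x,p_y,M) = 0.5·M/p_x and y* = 0.5·M/p_y.
Set x* = 26.5 in the demand function and solve for p_x: p_x = 3.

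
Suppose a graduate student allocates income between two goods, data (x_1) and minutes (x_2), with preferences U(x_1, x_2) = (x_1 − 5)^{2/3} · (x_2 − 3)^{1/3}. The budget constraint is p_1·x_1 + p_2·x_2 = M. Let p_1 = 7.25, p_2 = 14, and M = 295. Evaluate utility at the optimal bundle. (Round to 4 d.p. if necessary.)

Let x_1' = x_1−5, x_2' = x_2−3. MRS = 2·x_2'/x_1' = p_1/p_2.
After buying the subsistence bundle (5, 3), a share 2/3 of the remaining income goes to x_1: x_1* = 5 + 2/3·(M − 5p_1 − 3p_2)/p_1.
Discretionary income = 295 − 5·7.25 − 3·14 = 216.75; x_1* = 5 + 2/3·216.75/7.25 = 24.931; x_2* = 3 + 1/3·216.75/14 = 8.1607.
Utility at the optimum: U(24.931, 8.1607) = 12.7035.

V = 12.7035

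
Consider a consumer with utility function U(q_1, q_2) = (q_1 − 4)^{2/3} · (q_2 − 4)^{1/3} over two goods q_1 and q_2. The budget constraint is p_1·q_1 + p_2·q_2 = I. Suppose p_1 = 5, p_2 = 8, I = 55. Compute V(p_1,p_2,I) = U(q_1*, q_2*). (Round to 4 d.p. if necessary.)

V = 0.2714

This is Cobb-Douglas in (q_1−4, q_2−4): tangency gives 2/3·p_2·(q_2−4) = 1/3·p_1·(q_1−4).
After buying the subsistence bundle (4, 4), a share 2/3 of the remaining income goes to q_1: q_1* = 4 + 2/3·(I − 4p_1 − 4p_2)/p_1.
Discretionary income = 55 − 4·5 − 4·8 = 3; q_1* = 4 + 2/3·3/5 = 4.4; q_2* = 4 + 1/3·3/8 = 4.125.
Utility at the optimum: U(4.4, 4.125) = 0.2714.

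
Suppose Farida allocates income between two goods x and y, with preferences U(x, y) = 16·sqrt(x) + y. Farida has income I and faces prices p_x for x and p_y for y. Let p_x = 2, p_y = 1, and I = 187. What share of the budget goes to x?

MU_x = 8/√x, MU_y = 1. Tangency: 8/√x = p_x/p_y.
Solve: √x = 8·p_y/p_x, so x*(p_x,p_y) = (8·p_y/p_x)², and y* = (I − p_x·x*)/p_y.
Plugging in: x* = (8·1/2)² = 16, y* = 155.
Expenditure on x: 2·16 = 32; share = 0.1711.

share on x = 0.1711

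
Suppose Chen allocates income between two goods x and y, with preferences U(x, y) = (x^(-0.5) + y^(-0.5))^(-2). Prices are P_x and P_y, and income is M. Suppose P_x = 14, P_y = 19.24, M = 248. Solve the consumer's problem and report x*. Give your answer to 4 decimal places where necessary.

MRS = MU_x/MU_y = (y/x)^(1.5). Set equal to P_x/P_y.
Solve for the ratio: y/x = [P_x/P_y]^(2/3).
With the ratio pinned down, the budget gives x* = M/(P_x + P_y·(y/x)) and y* = (y/x)·x*.
Numerically y/x = 0.809, so x* = 248/(14 + 19.24·0.809) = 8.3883.

x* = 8.3883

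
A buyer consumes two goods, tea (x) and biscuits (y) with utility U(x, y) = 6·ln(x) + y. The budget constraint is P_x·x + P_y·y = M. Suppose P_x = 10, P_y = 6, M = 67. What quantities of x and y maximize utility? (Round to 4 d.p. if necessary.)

x* = 3.6, y* = 5.1667

MU_x = 6/x, MU_y = 1. Tangency: 6/x = P_x/P_y.
So x*(P_x,P_y) = 6·P_y/P_x, independent of income; and y* = (M − 6·P_y)/P_y.
At the given prices: x* = 6·6/10 = 3.6, and y* = 5.1667.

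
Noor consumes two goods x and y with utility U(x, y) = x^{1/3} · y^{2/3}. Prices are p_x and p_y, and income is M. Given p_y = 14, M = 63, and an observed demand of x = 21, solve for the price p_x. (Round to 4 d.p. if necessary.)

The MRS is (1/2)·y/x. Set MRS = p_x/p_y.
Rearranging, p_y·y = 2·p_x·x. Substituting into the budget gives p_x·x·(1 + 2) = M.
Demand: x*(p_x,p_y,M) = 1/3·M/p_x and y* = 2/3·M/p_y.
Set x* = 21 in the demand function and solve for p_x: p_x = 1.

p_x = 1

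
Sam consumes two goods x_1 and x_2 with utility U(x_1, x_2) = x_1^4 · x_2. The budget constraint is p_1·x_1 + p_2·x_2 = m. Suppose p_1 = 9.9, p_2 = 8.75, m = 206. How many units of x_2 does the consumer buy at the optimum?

Tangency: MRS = 4·x_2/x_1 = p_1/p_2.
So 4·p_2·x_2 = p_1·x_1; combined with the budget, a share 0.8 of income goes to x_1.
Demand: x_1*(p_1,p_2,m) = 0.8·m/p_1 and x_2* = 0.2·m/p_2.
At p_1=9.9, p_2=8.75, m=206: x_2* = 0.2·206/8.75 = 4.7086.

x_2* = 4.7086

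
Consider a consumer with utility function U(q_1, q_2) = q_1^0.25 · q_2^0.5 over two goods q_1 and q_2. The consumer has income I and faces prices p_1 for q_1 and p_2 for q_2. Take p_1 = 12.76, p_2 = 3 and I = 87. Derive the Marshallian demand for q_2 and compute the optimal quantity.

q_2* = 19.3333

Tangency: MRS = (1/2)·q_2/q_1 = p_1/p_2.
So 0.25·p_2·q_2 = 0.5·p_1·q_1; combined with the budget, a share 1/3 of income goes to q_1.
Demand: q_1*(p_1,p_2,I) = 1/3·I/p_1 and q_2* = 2/3·I/p_2.
At p_1=12.76, p_2=3, I=87: q_2* = 2/3·87/3 = 19.3333.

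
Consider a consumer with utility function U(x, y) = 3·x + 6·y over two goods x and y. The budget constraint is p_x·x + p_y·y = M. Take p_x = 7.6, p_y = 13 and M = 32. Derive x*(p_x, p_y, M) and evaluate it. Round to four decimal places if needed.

Perfect substitutes: compare marginal utility per dollar. 3/p_x vs 6/p_y → 0.3947 vs 0.4615.
y gives more utility per dollar, so spend all income on y: y* = M/p_y, x* = 0.
Numerically: x* = 0, y* = 2.4615.

x* = 0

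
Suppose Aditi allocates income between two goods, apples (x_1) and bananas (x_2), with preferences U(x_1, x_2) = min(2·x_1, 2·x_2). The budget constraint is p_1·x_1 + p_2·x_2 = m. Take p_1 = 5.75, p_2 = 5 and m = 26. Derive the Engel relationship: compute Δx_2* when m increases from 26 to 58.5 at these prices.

With perfect complements, no substitution: consume in ratio x_1:x_2 = 2:2.
Budget: p_1·x_1 + p_2·x_1 = m, so (2·p_1 + 2·p_2)·x_1 = 2·m.
Demand: x_1*(p_1,p_2,m) = 2·m/(2·p_1 + 2·p_2), x_2* = 2·m/(2·p_1 + 2·p_2).
Here 2·5.75 + 2·5 = 21.5, giving x_2* = 2.4186.
At m' = 58.5: x_2* = 5.4419. Change: 5.4419 − 2.4186 = 3.0233.

Δx_2* = 3.0233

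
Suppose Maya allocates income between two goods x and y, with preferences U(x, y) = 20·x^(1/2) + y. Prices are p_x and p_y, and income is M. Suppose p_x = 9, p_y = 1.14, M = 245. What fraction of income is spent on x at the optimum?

Set MRS = p_x/p_y: 10·x^(−1/2) = p_x/p_y.
Solve: √x = 10·p_y/p_x, so x*(p_x,p_y) = (10·p_y/p_x)², and y* = (M − p_x·x*)/p_y.
Plugging in: x* = (10·1.14/9)² = 1.6044, y* = 202.2456.
Expenditure on x: 9·1.6044 = 14.44; share = 0.0589.

share on x = 0.0589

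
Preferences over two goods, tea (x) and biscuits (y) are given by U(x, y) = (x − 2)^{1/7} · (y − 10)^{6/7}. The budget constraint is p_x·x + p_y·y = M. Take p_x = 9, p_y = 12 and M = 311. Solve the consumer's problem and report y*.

y* = 22.3571

Substituting into the budget: x* = 2 + 1/7·(M − 2·p_x − 10·p_y)/p_x, and y* = 10 + 6/7·(…)/p_y.
Discretionary income = 311 − 2·9 − 10·12 = 173; y* = 10 + 6/7·173/12 = 22.3571.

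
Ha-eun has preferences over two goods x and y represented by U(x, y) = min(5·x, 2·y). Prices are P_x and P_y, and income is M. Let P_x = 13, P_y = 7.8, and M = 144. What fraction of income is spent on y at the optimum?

share on y = 0.6

Demand: x*(P_x,P_y,M) = 2·M/(2·P_x + 5·P_y), y* = 5·M/(2·P_x + 5·P_y).
Here 2·13 + 5·7.8 = 65, giving x* = 4.4308 and y* = 11.0769.
Expenditure on y: 7.8·11.0769 = 86.4; share = 0.6.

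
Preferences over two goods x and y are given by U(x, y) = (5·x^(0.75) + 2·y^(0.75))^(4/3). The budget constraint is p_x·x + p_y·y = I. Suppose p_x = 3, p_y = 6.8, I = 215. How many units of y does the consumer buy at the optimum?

y* = 0.0694

MRS = MU_x/MU_y = (5/2)·(y/x)^(0.25). Set equal to p_x/p_y.
Hence y/x = ((2/5)·p_x/p_y)^(1/(0.25)), i.e. raised to the 4 power.
Substitute y = (y/x)·x into the budget: x* = I/(p_x + p_y·(y/x)).
Numerically y/x = 0.00097, so x* = 215/(3 + 6.8·0.00097) = 71.5095 and y* = 0.00097·71.5095 = 0.0694.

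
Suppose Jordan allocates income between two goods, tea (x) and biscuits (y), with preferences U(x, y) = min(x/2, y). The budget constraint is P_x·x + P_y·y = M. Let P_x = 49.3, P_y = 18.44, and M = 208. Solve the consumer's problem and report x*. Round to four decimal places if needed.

x* = 3.5543

With perfect complements, no substitution: consume in ratio x:y = 2:1.
Budget: P_x·x + P_y·(1/2)·x = M, so (2·P_x + P_y)·x = 2·M.
Demand: x*(P_x,P_y,M) = 2·M/(2·P_x + P_y), y* = M/(2·P_x + P_y).
Here 2·49.3 + 18.44 = 117.04, giving x* = 3.5543.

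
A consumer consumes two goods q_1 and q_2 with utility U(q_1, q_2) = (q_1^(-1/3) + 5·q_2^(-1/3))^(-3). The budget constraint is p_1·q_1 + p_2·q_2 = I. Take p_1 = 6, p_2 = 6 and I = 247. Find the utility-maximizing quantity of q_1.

q_1* = 9.4773

Numerically q_2/q_1 = 3.343702, so q_1* = 247/(6 + 6·3.343702) = 9.4773.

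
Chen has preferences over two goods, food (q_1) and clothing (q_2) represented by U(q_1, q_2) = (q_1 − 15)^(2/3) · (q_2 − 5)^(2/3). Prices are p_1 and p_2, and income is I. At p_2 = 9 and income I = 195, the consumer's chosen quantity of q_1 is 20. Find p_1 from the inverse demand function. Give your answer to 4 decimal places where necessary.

This is Cobb-Douglas in (q_1−15, q_2−5): tangency gives 2/3·p_2·(q_2−5) = 2/3·p_1·(q_1−15).
After buying the subsistence bundle (15, 5), a share 0.5 of the remaining income goes to q_1: q_1* = 15 + 0.5·(I − 15p_1 − 5p_2)/p_1.
Set q_1* = 20 in the demand function and solve for p_1: p_1 = 6.

p_1 = 6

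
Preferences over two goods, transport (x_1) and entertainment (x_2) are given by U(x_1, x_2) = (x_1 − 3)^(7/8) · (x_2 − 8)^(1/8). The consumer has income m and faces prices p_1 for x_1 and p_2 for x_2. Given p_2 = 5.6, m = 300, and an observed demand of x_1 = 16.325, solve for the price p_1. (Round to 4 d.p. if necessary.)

MRS = 7·(x_2−8)/(x_1−3). Tangency with p_1/p_2 gives x_2−8 = (1/7)·(p_1/p_2)·(x_1−3).
Substituting into the budget: x_1* = 3 + 0.875·(m − 3·p_1 − 8·p_2)/p_1, and x_2* = 8 + 0.125·(…)/p_2.
Set x_1* = 16.325 in the demand function and solve for p_1: p_1 = 14.

p_1 = 14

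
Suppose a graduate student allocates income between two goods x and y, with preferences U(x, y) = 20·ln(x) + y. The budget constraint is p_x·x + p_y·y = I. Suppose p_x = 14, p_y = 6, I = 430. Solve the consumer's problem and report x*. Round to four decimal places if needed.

x* = 8.5714

At the given prices: x* = 20·6/14 = 8.5714.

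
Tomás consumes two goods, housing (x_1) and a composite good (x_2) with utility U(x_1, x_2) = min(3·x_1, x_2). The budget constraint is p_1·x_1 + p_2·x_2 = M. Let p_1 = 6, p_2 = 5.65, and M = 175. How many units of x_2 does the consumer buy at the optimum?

x_2* = 22.8758

With perfect complements, no substitution: consume in ratio x_1:x_2 = 1:3.
Budget: p_1·x_1 + p_2·3·x_1 = M, so (p_1 + 3·p_2)·x_1 = M.
Demand: x_1*(p_1,p_2,M) = M/(p_1 + 3·p_2), x_2* = 3·M/(p_1 + 3·p_2).
Here 6 + 3·5.65 = 22.95, giving x_2* = 22.8758.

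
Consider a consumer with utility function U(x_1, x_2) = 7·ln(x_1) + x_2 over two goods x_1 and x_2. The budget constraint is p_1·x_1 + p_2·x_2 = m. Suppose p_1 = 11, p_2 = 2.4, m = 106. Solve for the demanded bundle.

Set MRS = p_1/p_2: (7/x_1)/1 = p_1/p_2.
So x_1*(p_1,p_2) = 7·p_2/p_1, independent of income; and x_2* = (m − 7·p_2)/p_2.
At the given prices: x_1* = 7·2.4/11 = 1.5273, and x_2* = 37.1667.

x_1* = 1.5273, x_2* = 37.1667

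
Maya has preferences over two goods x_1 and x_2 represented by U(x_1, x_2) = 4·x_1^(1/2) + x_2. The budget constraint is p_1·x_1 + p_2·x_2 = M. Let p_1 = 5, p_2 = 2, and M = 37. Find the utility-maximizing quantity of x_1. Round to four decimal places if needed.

x_1* = 0.64

MU_x_1 = 2/√x_1, MU_x_2 = 1. Tangency: 2/√x_1 = p_1/p_2.
Thus x_1* = (2·p_2/p_1)² — independent of M — with the rest of income spent on x_2.
Plugging in: x_1* = (2·2/5)² = 0.64.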